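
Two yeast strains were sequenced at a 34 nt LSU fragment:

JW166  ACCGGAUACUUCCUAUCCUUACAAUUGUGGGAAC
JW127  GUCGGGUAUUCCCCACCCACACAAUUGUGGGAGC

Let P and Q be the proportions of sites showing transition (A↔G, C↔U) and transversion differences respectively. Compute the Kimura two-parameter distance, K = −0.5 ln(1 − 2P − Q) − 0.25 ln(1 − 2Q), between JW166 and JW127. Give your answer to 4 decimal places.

0.4243

Mismatches occur at site 1 (A/G, transition), site 2 (C/U, transition), site 6 (A/G, transition), site 9 (C/U, transition), site 11 (U/C, transition), site 14 (U/C, transition), site 16 (U/C, transition), site 19 (U/A, transversion), site 20 (U/C, transition), site 33 (A/G, transition).
Of the 10 differences, 9 transitions and 1 transversion over 34 sites: P = 9/34 = 0.264706, Q = 1/34 = 0.029412.
d = −0.5·ln(0.441176) − 0.25·ln(0.941176) = −0.5·(-0.818311) − 0.25·(-0.060625) = 0.4243.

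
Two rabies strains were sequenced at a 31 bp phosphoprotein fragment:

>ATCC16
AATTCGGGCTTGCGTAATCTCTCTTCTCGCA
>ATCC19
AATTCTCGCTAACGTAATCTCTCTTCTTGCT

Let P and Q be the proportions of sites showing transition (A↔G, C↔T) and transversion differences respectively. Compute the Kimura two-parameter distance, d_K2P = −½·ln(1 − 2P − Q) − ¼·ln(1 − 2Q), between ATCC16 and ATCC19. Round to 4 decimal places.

Differing sites — 6:G/T (Tv); 7:G/C (Tv); 11:T/A (Tv); 12:G/A (Ti); 28:C/T (Ti); 31:A/T (Tv).
Of the 6 differences, 2 transitions and 4 transversions over 31 sites: P = 2/31 = 0.064516, Q = 4/31 = 0.129032.
d = −0.5·ln(0.741936) − 0.25·ln(0.741936) = −0.5·(-0.298492) − 0.25·(-0.298492) = 0.2239.

0.2239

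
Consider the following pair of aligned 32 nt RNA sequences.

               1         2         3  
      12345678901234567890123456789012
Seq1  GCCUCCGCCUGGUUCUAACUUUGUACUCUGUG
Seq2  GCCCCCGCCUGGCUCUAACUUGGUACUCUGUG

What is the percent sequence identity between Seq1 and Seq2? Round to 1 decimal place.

90.6%

The sequences differ at positions 4 (U/C), 13 (U/C), 22 (U/G).
29 of the 32 sites match, so the percent identity is 29/32 × 100 = 90.6%.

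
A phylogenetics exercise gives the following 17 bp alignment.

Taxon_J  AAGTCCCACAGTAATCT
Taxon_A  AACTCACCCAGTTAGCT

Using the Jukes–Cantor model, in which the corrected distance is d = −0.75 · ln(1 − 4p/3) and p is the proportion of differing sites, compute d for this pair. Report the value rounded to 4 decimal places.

The sequences differ at positions 3 (G/C), 6 (C/A), 8 (A/C), 13 (A/T), 15 (T/G).
p = 5/17 = 0.294118.
d = −0.75 · ln(1 − (4/3)·0.294118) = −0.75 · ln(0.607843) = −0.75 · (-0.497839) = 0.3734.

0.3734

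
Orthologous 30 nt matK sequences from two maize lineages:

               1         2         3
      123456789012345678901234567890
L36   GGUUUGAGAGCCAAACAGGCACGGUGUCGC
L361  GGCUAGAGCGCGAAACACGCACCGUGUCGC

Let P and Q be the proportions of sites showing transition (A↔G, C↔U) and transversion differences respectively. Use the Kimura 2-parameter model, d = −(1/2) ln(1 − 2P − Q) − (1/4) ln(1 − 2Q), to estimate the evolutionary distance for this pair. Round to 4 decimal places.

Mismatches occur at site 3 (U→C, transition), site 5 (U→A, transversion), site 9 (A→C, transversion), site 12 (C→G, transversion), site 18 (G→C, transversion), site 23 (G→C, transversion).
Of the 6 differences, 1 transition and 5 transversions over 30 sites: P = 1/30 = 0.033333, Q = 5/30 = 0.166667.
d = −0.5·ln(0.766667) − 0.25·ln(0.666666) = −0.5·(-0.265703) − 0.25·(-0.405466) = 0.2342.

0.2342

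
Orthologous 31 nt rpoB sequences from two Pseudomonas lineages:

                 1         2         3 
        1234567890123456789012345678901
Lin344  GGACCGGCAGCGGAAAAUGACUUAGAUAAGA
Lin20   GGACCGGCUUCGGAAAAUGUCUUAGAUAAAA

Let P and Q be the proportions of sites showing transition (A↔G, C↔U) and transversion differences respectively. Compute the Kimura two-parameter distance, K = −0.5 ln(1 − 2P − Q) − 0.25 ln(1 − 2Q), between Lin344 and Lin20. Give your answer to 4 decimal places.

0.1417

Mismatches occur at site 9 (A→U, transversion), site 10 (G→U, transversion), site 20 (A→U, transversion), site 30 (G→A, transition).
Of the 4 differences, 1 transition and 3 transversions over 31 sites: P = 1/31 = 0.032258, Q = 3/31 = 0.096774.
d = −0.5·ln(0.838710) − 0.25·ln(0.806452) = −0.5·(-0.175890) − 0.25·(-0.215111) = 0.1417.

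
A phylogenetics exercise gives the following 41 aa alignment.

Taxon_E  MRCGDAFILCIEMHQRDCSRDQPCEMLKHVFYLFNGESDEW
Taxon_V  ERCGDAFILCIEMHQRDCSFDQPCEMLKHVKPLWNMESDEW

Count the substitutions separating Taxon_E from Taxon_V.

6

Mismatches occur at site 1 (M↔E), site 20 (R↔F), site 31 (F↔K), site 32 (Y↔P), site 34 (F↔W), site 36 (G↔M).
That gives 6 mismatches out of 41 aligned sites, so the Hamming distance is 6.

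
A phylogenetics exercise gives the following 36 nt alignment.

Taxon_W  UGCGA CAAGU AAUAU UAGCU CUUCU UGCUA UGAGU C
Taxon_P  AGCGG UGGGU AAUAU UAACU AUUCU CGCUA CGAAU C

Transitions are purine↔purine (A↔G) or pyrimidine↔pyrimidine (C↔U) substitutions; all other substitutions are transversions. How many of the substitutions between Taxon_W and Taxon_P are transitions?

8

Differing sites — 1:U/A (Tv); 5:A/G (Ti); 6:C/U (Ti); 7:A/G (Ti); 8:A/G (Ti); 18:G/A (Ti); 21:C/A (Tv); 26:U/C (Ti); 31:U/C (Ti); 34:G/A (Ti).
Of the 10 differences, 8 transitions and 2 transversions, so the answer is 8.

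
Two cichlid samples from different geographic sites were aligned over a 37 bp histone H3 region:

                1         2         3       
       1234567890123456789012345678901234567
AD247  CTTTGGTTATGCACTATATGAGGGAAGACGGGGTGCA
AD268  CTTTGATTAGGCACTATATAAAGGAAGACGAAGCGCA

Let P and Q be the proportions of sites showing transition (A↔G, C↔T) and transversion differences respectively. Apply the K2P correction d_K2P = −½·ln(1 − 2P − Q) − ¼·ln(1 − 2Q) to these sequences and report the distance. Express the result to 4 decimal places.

0.2303

Mismatches occur at site 6 (G→A, transition), site 10 (T→G, transversion), site 20 (G→A, transition), site 22 (G→A, transition), site 31 (G→A, transition), site 32 (G→A, transition), site 34 (T→C, transition).
Of the 7 differences, 6 transitions and 1 transversion over 37 sites: P = 6/37 = 0.162162, Q = 1/37 = 0.027027.
d = −0.5·ln(0.648649) − 0.25·ln(0.945946) = −0.5·(-0.432864) − 0.25·(-0.055570) = 0.2303.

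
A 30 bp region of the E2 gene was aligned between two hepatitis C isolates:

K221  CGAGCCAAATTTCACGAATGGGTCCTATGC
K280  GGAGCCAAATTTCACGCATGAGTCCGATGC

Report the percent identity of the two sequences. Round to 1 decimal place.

The sequences differ at positions 1 (C/G), 17 (A/C), 21 (G/A), 26 (T/G).
26 of the 30 sites match, so the percent identity is 26/30 × 100 = 86.7%.

86.7%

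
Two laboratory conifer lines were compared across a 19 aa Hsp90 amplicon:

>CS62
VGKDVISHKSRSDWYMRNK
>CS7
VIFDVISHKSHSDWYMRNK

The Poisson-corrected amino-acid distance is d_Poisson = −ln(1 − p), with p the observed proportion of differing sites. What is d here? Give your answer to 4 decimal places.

0.1719

Mismatches occur at site 2 (G→I), site 3 (K→F), site 11 (R→H).
p = 3/19 = 0.157895.
d = −ln(1 − 0.157895) = −ln(0.842105) = 0.1719.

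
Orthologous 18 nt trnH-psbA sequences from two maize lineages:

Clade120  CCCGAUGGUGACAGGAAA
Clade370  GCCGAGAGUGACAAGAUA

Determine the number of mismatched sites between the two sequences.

Mismatches occur at site 1 (C↔G), site 6 (U↔G), site 7 (G↔A), site 14 (G↔A), site 17 (A↔U).
That gives 5 mismatches out of 18 aligned sites, so the Hamming distance is 5.

5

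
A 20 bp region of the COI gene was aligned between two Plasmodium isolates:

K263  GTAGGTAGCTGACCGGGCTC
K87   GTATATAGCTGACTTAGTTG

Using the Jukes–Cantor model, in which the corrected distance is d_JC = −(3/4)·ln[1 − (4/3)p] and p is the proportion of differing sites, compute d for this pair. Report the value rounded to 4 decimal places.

0.4715

Differing sites — 4:G/T; 5:G/A; 14:C/T; 15:G/T; 16:G/A; 18:C/T; 20:C/G.
p = 7/20 = 0.350000.
d = −0.75 · ln(1 − (4/3)·0.350000) = −0.75 · ln(0.533333) = −0.75 · (-0.628609) = 0.4715.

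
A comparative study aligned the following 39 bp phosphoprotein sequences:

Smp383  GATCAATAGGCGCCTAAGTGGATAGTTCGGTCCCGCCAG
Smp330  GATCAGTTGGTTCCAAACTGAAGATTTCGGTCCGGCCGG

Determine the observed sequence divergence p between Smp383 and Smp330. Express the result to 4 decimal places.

0.2821

Mismatches occur at site 6 (A↔G), site 8 (A↔T), site 11 (C↔T), site 12 (G↔T), site 15 (T↔A), site 18 (G↔C), site 21 (G↔A), site 23 (T↔G), site 25 (G↔T), site 34 (C↔G), site 38 (A↔G).
There are 11 differences over 39 sites, so p = 11/39 = 0.2821.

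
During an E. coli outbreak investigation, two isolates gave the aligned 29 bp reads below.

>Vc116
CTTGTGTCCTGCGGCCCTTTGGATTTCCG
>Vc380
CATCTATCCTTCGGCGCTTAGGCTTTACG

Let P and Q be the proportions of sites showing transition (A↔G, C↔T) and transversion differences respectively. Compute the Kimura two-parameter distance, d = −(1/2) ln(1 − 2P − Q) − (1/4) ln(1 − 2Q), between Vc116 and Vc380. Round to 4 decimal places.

0.3506

The sequences differ at positions 2 (T/A, transversion), 4 (G/C, transversion), 6 (G/A, transition), 11 (G/T, transversion), 16 (C/G, transversion), 20 (T/A, transversion), 23 (A/C, transversion), 27 (C/A, transversion).
Of the 8 differences, 1 transition and 7 transversions over 29 sites: P = 1/29 = 0.034483, Q = 7/29 = 0.241379.
d = −0.5·ln(0.689655) − 0.25·ln(0.517242) = −0.5·(-0.371564) − 0.25·(-0.659244) = 0.3506.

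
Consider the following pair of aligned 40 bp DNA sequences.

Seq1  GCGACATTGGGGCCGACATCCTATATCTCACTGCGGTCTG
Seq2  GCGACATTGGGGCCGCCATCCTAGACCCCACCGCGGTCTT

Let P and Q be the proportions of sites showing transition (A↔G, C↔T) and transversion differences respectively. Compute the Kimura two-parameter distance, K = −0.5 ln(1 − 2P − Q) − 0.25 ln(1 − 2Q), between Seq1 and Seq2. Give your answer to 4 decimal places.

0.1681

Differing sites — 16:A/C (Tv); 24:T/G (Tv); 26:T/C (Ti); 28:T/C (Ti); 32:T/C (Ti); 40:G/T (Tv).
Of the 6 differences, 3 transitions and 3 transversions over 40 sites: P = 3/40 = 0.075000, Q = 3/40 = 0.075000.
d = −0.5·ln(0.775000) − 0.25·ln(0.850000) = −0.5·(-0.254892) − 0.25·(-0.162519) = 0.1681.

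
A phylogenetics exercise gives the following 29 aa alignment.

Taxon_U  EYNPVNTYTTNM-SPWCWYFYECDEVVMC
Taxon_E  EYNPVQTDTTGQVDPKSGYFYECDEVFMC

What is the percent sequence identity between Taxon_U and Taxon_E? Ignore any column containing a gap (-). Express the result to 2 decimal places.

67.86%

Excluding the 1 gap column leaves 28 comparable sites.
Differing sites — 6:N/Q; 8:Y/D; 11:N/G; 12:M/Q; 14:S/D; 16:W/K; 17:C/S; 18:W/G; 27:V/F.
19 of the 28 comparable sites match, so the percent identity is 19/28 × 100 = 67.86%.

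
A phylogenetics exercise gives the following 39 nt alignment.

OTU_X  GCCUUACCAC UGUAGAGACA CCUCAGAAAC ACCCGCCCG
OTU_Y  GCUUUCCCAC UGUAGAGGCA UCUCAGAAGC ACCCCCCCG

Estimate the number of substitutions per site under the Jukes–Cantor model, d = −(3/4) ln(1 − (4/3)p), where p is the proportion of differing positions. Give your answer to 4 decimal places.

Differing sites — 3:C/U; 6:A/C; 18:A/G; 21:C/U; 29:A/G; 35:G/C.
p = 6/39 = 0.153846.
d = −0.75 · ln(1 − (4/3)·0.153846) = −0.75 · ln(0.794872) = −0.75 · (-0.229574) = 0.1722.

0.1722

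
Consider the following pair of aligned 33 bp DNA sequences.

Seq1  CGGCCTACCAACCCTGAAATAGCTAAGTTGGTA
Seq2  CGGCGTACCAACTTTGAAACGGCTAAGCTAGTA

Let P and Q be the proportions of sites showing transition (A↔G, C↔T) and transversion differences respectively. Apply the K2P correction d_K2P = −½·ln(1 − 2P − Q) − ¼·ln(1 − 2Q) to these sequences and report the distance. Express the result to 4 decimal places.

0.2660

Differing sites — 5:C/G (Tv); 13:C/T (Ti); 14:C/T (Ti); 20:T/C (Ti); 21:A/G (Ti); 28:T/C (Ti); 30:G/A (Ti).
Of the 7 differences, 6 transitions and 1 transversion over 33 sites: P = 6/33 = 0.181818, Q = 1/33 = 0.030303.
d = −0.5·ln(0.606061) − 0.25·ln(0.939394) = −0.5·(-0.500775) − 0.25·(-0.062520) = 0.2660.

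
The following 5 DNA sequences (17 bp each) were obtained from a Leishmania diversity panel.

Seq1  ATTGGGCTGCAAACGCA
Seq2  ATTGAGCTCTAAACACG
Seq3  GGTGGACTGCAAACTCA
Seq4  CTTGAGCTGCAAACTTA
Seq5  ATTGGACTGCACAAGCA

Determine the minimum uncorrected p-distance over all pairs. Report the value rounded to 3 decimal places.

0.176

Pairwise Hamming distances:
  Seq1 vs Seq2: 5
  Seq1 vs Seq3: 4
  Seq1 vs Seq4: 4
  Seq1 vs Seq5: 3
  Seq2 vs Seq3: 8
  Seq2 vs Seq4: 6
  Seq2 vs Seq5: 8
  Seq3 vs Seq4: 5
  Seq3 vs Seq5: 5
  Seq4 vs Seq5: 7
The smallest is 3 mismatches, between Seq1 and Seq5; p = 3/17 = 0.176.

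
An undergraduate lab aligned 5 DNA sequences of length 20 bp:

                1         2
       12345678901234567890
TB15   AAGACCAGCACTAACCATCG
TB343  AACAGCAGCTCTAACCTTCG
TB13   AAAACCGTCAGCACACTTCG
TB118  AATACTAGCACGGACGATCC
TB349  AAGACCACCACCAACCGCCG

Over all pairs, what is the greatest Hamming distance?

12

Pairwise Hamming distances:
  TB15 vs TB343: 4
  TB15 vs TB13: 8
  TB15 vs TB118: 6
  TB15 vs TB349: 4
  TB343 vs TB13: 9
  TB343 vs TB118: 9
  TB343 vs TB349: 7
  TB13 vs TB118: 12
  TB13 vs TB349: 8
  TB118 vs TB349: 9
The largest is 12, between TB13 and TB118.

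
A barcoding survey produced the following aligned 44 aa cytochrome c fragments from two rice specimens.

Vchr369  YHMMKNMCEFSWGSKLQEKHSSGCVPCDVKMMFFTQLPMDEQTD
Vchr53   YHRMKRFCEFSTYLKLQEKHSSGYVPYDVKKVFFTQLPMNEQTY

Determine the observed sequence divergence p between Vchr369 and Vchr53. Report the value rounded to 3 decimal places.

0.273

The sequences differ at positions 3 (M/R), 6 (N/R), 7 (M/F), 12 (W/T), 13 (G/Y), 14 (S/L), 24 (C/Y), 27 (C/Y), 31 (M/K), 32 (M/V), 40 (D/N), 44 (D/Y).
There are 12 differences over 44 sites, so p = 12/44 = 0.273.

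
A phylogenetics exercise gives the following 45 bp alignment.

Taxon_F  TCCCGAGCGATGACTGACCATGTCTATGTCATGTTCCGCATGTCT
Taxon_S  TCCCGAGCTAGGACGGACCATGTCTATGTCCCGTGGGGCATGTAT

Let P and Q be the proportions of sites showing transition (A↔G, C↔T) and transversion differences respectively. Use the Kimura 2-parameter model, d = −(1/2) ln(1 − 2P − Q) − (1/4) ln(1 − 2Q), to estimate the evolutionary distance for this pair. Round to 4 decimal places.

0.2355

The sequences differ at positions 9 (G/T, transversion), 11 (T/G, transversion), 15 (T/G, transversion), 31 (A/C, transversion), 32 (T/C, transition), 35 (T/G, transversion), 36 (C/G, transversion), 37 (C/G, transversion), 44 (C/A, transversion).
Of the 9 differences, 1 transition and 8 transversions over 45 sites: P = 1/45 = 0.022222, Q = 8/45 = 0.177778.
d = −0.5·ln(0.777778) − 0.25·ln(0.644444) = −0.5·(-0.251314) − 0.25·(-0.439367) = 0.2355.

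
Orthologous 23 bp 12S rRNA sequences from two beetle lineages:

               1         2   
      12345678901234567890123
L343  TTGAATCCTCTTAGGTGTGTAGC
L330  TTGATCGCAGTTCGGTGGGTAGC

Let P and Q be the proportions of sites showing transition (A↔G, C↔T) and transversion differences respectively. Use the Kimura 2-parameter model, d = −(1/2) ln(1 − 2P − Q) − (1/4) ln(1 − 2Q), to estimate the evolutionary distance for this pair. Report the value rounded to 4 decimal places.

The sequences differ at positions 5 (A/T, transversion), 6 (T/C, transition), 7 (C/G, transversion), 9 (T/A, transversion), 10 (C/G, transversion), 13 (A/C, transversion), 18 (T/G, transversion).
Of the 7 differences, 1 transition and 6 transversions over 23 sites: P = 1/23 = 0.043478, Q = 6/23 = 0.260870.
d = −0.5·ln(0.652174) − 0.25·ln(0.478260) = −0.5·(-0.427444) − 0.25·(-0.737601) = 0.3981.

0.3981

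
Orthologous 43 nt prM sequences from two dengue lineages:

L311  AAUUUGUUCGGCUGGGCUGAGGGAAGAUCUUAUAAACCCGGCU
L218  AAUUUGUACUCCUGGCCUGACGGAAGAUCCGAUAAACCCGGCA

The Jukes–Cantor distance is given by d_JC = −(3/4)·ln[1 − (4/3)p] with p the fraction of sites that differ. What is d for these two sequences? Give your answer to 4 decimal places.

0.2138

Differing sites — 8:U/A; 10:G/U; 11:G/C; 16:G/C; 21:G/C; 30:U/C; 31:U/G; 43:U/A.
p = 8/43 = 0.186047.
d = −0.75 · ln(1 − (4/3)·0.186047) = −0.75 · ln(0.751937) = −0.75 · (-0.285103) = 0.2138.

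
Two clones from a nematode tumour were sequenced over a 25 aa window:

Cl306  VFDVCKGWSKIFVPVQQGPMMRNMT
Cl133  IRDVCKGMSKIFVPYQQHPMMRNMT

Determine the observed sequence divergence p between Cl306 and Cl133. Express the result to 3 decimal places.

0.200

The sequences differ at positions 1 (V/I), 2 (F/R), 8 (W/M), 15 (V/Y), 18 (G/H).
There are 5 differences over 25 sites, so p = 5/25 = 0.200.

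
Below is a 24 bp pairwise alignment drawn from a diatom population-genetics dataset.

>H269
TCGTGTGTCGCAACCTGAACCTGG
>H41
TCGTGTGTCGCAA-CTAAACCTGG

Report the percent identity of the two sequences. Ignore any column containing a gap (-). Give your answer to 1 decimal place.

Excluding the 1 gap column leaves 23 comparable sites.
The sequences differ at position 17 (G/A).
22 of the 23 comparable sites match, so the percent identity is 22/23 × 100 = 95.7%.

95.7%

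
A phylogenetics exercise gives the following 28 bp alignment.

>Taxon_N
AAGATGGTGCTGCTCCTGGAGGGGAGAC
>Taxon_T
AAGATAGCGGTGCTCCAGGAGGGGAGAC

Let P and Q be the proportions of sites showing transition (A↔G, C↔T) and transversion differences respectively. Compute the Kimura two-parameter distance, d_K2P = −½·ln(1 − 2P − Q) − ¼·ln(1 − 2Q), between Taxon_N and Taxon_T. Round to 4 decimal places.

0.1591

Differing sites — 6:G/A (Ti); 8:T/C (Ti); 10:C/G (Tv); 17:T/A (Tv).
Of the 4 differences, 2 transitions and 2 transversions over 28 sites: P = 2/28 = 0.071429, Q = 2/28 = 0.071429.
d = −0.5·ln(0.785713) − 0.25·ln(0.857142) = −0.5·(-0.241164) − 0.25·(-0.154152) = 0.1591.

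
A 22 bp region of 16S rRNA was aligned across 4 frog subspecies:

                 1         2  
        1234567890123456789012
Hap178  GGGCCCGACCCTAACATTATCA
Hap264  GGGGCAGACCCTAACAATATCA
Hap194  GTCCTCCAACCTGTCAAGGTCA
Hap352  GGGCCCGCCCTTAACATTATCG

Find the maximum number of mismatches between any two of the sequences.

13

Pairwise Hamming distances:
  Hap178 vs Hap264: 3
  Hap178 vs Hap194: 10
  Hap178 vs Hap352: 3
  Hap264 vs Hap194: 11
  Hap264 vs Hap352: 6
  Hap194 vs Hap352: 13
The largest is 13, between Hap194 and Hap352.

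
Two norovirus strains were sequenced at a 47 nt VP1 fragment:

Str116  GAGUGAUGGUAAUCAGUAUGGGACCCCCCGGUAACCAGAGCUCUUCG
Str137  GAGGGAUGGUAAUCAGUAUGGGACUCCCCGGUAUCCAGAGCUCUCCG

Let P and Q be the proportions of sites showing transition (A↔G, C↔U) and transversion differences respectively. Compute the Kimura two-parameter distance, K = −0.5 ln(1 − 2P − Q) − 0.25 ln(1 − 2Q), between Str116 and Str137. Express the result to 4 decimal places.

The sequences differ at positions 4 (U/G, transversion), 25 (C/U, transition), 34 (A/U, transversion), 45 (U/C, transition).
Of the 4 differences, 2 transitions and 2 transversions over 47 sites: P = 2/47 = 0.042553, Q = 2/47 = 0.042553.
d = −0.5·ln(0.872341) − 0.25·ln(0.914894) = −0.5·(-0.136575) − 0.25·(-0.088947) = 0.0905.

0.0905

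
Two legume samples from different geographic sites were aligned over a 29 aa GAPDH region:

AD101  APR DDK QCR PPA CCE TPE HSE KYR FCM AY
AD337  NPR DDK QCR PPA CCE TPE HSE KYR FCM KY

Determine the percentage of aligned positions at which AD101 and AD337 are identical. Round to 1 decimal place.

93.1%

Mismatches occur at site 1 (A/N), site 28 (A/K).
27 of the 29 sites match, so the percent identity is 27/29 × 100 = 93.1%.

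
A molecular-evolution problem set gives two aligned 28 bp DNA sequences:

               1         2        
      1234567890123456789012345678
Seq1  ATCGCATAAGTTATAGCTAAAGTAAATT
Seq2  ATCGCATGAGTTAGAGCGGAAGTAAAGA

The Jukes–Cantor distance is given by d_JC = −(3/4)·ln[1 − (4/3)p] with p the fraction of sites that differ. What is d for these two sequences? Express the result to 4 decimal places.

0.2524

Differing sites — 8:A/G; 14:T/G; 18:T/G; 19:A/G; 27:T/G; 28:T/A.
p = 6/28 = 0.214286.
d = −0.75 · ln(1 − (4/3)·0.214286) = −0.75 · ln(0.714285) = −0.75 · (-0.336473) = 0.2524.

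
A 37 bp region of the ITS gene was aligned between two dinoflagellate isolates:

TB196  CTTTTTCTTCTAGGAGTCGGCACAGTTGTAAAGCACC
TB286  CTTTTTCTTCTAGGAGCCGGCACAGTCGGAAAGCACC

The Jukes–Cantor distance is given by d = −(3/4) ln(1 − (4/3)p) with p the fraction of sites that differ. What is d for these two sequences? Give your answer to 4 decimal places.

Mismatches occur at site 17 (T→C), site 27 (T→C), site 29 (T→G).
p = 3/37 = 0.081081.
d = −0.75 · ln(1 − (4/3)·0.081081) = −0.75 · ln(0.891892) = −0.75 · (-0.114410) = 0.0858.

0.0858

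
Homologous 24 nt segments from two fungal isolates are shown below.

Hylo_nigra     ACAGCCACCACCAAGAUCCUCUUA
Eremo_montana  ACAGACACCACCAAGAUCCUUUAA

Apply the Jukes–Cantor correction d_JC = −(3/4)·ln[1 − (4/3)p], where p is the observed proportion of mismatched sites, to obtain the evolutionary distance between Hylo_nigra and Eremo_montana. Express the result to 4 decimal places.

The sequences differ at positions 5 (C/A), 21 (C/U), 23 (U/A).
p = 3/24 = 0.125000.
d = −0.75 · ln(1 − (4/3)·0.125000) = −0.75 · ln(0.833333) = −0.75 · (-0.182322) = 0.1367.

0.1367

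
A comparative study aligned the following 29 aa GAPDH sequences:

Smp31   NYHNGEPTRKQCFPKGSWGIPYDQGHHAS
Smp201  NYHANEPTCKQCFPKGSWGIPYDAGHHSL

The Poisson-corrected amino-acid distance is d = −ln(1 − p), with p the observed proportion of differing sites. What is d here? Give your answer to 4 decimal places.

0.2318

Mismatches occur at site 4 (N↔A), site 5 (G↔N), site 9 (R↔C), site 24 (Q↔A), site 28 (A↔S), site 29 (S↔L).
p = 6/29 = 0.206897.
d = −ln(1 − 0.206897) = −ln(0.793103) = 0.2318.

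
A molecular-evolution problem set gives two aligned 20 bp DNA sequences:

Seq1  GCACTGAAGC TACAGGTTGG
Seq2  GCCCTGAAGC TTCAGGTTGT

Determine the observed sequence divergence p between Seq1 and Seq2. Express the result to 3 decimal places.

Mismatches occur at site 3 (A/C), site 12 (A/T), site 20 (G/T).
There are 3 differences over 20 sites, so p = 3/20 = 0.150.

0.150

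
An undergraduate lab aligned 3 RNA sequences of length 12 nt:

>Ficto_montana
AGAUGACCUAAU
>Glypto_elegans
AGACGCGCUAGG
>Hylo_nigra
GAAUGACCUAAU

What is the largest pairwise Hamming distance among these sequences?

Pairwise Hamming distances:
  Ficto_montana vs Glypto_elegans: 5
  Ficto_montana vs Hylo_nigra: 2
  Glypto_elegans vs Hylo_nigra: 7
The largest is 7, between Glypto_elegans and Hylo_nigra.

7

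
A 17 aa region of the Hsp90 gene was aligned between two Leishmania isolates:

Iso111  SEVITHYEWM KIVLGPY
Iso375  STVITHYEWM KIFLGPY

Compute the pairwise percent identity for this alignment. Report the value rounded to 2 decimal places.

The sequences differ at positions 2 (E/T), 13 (V/F).
15 of the 17 sites match, so the percent identity is 15/17 × 100 = 88.24%.

88.24%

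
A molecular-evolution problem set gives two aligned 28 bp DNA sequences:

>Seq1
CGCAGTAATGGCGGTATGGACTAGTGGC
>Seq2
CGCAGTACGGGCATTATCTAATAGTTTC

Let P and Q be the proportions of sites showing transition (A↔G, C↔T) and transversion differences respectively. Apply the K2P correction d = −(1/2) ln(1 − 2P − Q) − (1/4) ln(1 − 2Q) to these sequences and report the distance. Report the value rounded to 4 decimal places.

Mismatches occur at site 8 (A/C, transversion), site 9 (T/G, transversion), site 13 (G/A, transition), site 14 (G/T, transversion), site 18 (G/C, transversion), site 19 (G/T, transversion), site 21 (C/A, transversion), site 26 (G/T, transversion), site 27 (G/T, transversion).
Of the 9 differences, 1 transition and 8 transversions over 28 sites: P = 1/28 = 0.035714, Q = 8/28 = 0.285714.
d = −0.5·ln(0.642858) − 0.25·ln(0.428572) = −0.5·(-0.441831) − 0.25·(-0.847297) = 0.4327.

0.4327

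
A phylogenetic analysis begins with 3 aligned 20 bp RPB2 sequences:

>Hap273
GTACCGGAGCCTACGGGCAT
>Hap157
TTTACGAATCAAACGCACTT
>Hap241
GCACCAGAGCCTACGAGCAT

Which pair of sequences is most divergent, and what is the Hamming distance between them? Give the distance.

Pairwise Hamming distances:
  Hap273 vs Hap157: 10
  Hap273 vs Hap241: 3
  Hap157 vs Hap241: 12
The largest is 12, between Hap157 and Hap241.

12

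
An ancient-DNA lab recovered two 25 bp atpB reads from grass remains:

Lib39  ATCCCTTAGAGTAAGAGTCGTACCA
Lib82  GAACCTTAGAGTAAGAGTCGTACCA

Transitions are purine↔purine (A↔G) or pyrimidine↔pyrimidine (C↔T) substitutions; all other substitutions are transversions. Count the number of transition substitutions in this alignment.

The sequences differ at positions 1 (A/G, transition), 2 (T/A, transversion), 3 (C/A, transversion).
Of the 3 differences, 1 transition and 2 transversions, so the answer is 1.

1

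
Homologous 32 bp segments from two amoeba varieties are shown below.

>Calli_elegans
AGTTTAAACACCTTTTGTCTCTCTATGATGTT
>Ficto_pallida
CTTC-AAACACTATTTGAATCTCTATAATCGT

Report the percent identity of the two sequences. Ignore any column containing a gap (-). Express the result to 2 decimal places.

67.74%

Excluding the 1 gap column leaves 31 comparable sites.
The sequences differ at positions 1 (A/C), 2 (G/T), 4 (T/C), 12 (C/T), 13 (T/A), 18 (T/A), 19 (C/A), 27 (G/A), 30 (G/C), 31 (T/G).
21 of the 31 comparable sites match, so the percent identity is 21/31 × 100 = 67.74%.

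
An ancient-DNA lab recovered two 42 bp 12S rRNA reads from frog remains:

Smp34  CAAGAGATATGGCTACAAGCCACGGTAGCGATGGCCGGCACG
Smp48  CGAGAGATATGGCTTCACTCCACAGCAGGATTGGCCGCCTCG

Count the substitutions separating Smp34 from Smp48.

11

The sequences differ at positions 2 (A/G), 15 (A/T), 18 (A/C), 19 (G/T), 24 (G/A), 26 (T/C), 29 (C/G), 30 (G/A), 31 (A/T), 38 (G/C), 40 (A/T).
That gives 11 mismatches out of 42 aligned sites, so the Hamming distance is 11.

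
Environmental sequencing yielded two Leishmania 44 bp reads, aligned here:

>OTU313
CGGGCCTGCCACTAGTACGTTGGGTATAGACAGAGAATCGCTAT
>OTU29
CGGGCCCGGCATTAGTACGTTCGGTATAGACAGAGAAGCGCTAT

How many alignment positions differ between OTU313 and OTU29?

Mismatches occur at site 7 (T→C), site 9 (C→G), site 12 (C→T), site 22 (G→C), site 38 (T→G).
That gives 5 mismatches out of 44 aligned sites, so the Hamming distance is 5.

5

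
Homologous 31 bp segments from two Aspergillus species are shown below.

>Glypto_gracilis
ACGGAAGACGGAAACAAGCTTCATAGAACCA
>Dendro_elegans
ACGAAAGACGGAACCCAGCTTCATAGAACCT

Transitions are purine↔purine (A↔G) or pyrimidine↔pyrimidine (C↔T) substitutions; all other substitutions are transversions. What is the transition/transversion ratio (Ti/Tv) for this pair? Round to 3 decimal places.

0.333

Differing sites — 4:G/A (Ti); 14:A/C (Tv); 16:A/C (Tv); 31:A/T (Tv).
Of the 4 differences, 1 transition and 3 transversions, so Ti/Tv = 1/3 = 0.333.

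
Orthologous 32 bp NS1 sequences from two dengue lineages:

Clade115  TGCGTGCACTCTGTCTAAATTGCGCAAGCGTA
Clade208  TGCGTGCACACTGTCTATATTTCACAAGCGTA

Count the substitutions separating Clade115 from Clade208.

4

The sequences differ at positions 10 (T/A), 18 (A/T), 22 (G/T), 24 (G/A).
That gives 4 mismatches out of 32 aligned sites, so the Hamming distance is 4.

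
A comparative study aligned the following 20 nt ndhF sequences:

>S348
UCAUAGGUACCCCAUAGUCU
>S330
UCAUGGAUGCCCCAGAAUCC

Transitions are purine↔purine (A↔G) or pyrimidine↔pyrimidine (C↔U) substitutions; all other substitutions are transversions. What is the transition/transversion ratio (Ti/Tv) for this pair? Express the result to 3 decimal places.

5.000

Mismatches occur at site 5 (A↔G, transition), site 7 (G↔A, transition), site 9 (A↔G, transition), site 15 (U↔G, transversion), site 17 (G↔A, transition), site 20 (U↔C, transition).
Of the 6 differences, 5 transitions and 1 transversion, so Ti/Tv = 5/1 = 5.000.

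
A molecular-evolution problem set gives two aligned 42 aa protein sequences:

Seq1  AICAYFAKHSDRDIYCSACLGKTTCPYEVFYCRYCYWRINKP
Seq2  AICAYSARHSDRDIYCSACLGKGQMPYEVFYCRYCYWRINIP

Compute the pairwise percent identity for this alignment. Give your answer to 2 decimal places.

85.71%

The sequences differ at positions 6 (F/S), 8 (K/R), 23 (T/G), 24 (T/Q), 25 (C/M), 41 (K/I).
36 of the 42 sites match, so the percent identity is 36/42 × 100 = 85.71%.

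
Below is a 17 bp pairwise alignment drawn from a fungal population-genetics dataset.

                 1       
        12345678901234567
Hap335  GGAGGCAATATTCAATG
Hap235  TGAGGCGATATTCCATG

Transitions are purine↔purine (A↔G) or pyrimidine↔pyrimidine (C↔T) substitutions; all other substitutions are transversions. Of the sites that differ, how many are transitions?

Mismatches occur at site 1 (G→T, transversion), site 7 (A→G, transition), site 14 (A→C, transversion).
Of the 3 differences, 1 transition and 2 transversions, so the answer is 1.

1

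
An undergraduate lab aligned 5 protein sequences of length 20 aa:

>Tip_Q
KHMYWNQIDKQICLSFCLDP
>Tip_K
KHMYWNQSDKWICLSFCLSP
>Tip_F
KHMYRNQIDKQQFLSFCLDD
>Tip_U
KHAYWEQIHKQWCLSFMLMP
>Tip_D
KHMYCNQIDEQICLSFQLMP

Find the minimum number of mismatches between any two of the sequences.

3

Pairwise Hamming distances:
  Tip_Q vs Tip_K: 3
  Tip_Q vs Tip_F: 4
  Tip_Q vs Tip_U: 6
  Tip_Q vs Tip_D: 4
  Tip_K vs Tip_F: 7
  Tip_K vs Tip_U: 8
  Tip_K vs Tip_D: 6
  Tip_F vs Tip_U: 9
  Tip_F vs Tip_D: 7
  Tip_U vs Tip_D: 7
The smallest is 3, between Tip_Q and Tip_K.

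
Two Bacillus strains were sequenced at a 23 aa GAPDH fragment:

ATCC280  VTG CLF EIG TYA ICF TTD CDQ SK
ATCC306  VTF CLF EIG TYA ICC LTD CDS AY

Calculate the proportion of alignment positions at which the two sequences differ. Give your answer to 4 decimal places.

0.2609

The sequences differ at positions 3 (G/F), 15 (F/C), 16 (T/L), 21 (Q/S), 22 (S/A), 23 (K/Y).
There are 6 differences over 23 sites, so p = 6/23 = 0.2609.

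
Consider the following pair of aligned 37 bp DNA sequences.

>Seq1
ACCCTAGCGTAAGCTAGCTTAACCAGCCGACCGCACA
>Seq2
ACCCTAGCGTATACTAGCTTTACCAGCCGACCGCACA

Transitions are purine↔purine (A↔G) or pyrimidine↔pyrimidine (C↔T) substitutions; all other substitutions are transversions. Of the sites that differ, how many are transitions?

1

The sequences differ at positions 12 (A/T, transversion), 13 (G/A, transition), 21 (A/T, transversion).
Of the 3 differences, 1 transition and 2 transversions, so the answer is 1.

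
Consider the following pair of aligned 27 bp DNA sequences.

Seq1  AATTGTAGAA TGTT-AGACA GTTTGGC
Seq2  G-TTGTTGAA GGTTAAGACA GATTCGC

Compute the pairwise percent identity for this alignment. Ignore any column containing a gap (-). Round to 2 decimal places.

Excluding the 2 gap columns leaves 25 comparable sites.
Mismatches occur at site 1 (A↔G), site 7 (A↔T), site 11 (T↔G), site 22 (T↔A), site 25 (G↔C).
20 of the 25 comparable sites match, so the percent identity is 20/25 × 100 = 80.00%.

80.00%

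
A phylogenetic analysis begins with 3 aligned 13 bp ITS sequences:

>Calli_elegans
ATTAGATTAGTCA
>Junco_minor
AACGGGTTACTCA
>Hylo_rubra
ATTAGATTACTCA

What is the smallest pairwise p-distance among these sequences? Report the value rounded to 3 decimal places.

0.077

Pairwise Hamming distances:
  Calli_elegans vs Junco_minor: 5
  Calli_elegans vs Hylo_rubra: 1
  Junco_minor vs Hylo_rubra: 4
The smallest is 1 mismatch, between Calli_elegans and Hylo_rubra; p = 1/13 = 0.077.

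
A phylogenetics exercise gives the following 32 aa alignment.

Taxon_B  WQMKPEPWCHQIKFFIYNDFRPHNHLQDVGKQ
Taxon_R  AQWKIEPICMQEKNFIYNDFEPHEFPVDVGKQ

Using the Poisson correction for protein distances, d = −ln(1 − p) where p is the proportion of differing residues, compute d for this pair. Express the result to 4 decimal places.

0.4700

Mismatches occur at site 1 (W/A), site 3 (M/W), site 5 (P/I), site 8 (W/I), site 10 (H/M), site 12 (I/E), site 14 (F/N), site 21 (R/E), site 24 (N/E), site 25 (H/F), site 26 (L/P), site 27 (Q/V).
p = 12/32 = 0.375000.
d = −ln(1 − 0.375000) = −ln(0.625000) = 0.4700.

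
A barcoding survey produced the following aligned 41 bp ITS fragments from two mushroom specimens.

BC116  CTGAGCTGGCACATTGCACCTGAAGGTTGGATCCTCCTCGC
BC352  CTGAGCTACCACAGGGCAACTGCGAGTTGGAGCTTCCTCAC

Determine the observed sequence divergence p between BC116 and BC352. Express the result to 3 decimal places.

0.268

Mismatches occur at site 8 (G↔A), site 9 (G↔C), site 14 (T↔G), site 15 (T↔G), site 19 (C↔A), site 23 (A↔C), site 24 (A↔G), site 25 (G↔A), site 32 (T↔G), site 34 (C↔T), site 40 (G↔A).
There are 11 differences over 41 sites, so p = 11/41 = 0.268.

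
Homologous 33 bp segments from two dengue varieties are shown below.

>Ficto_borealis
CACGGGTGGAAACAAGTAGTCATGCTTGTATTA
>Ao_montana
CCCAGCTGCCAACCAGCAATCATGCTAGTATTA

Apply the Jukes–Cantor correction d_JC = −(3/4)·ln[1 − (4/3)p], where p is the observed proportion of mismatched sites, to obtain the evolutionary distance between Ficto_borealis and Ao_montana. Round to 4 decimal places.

The sequences differ at positions 2 (A/C), 4 (G/A), 6 (G/C), 9 (G/C), 10 (A/C), 14 (A/C), 17 (T/C), 19 (G/A), 27 (T/A).
p = 9/33 = 0.272727.
d = −0.75 · ln(1 − (4/3)·0.272727) = −0.75 · ln(0.636364) = −0.75 · (-0.451985) = 0.3390.

0.3390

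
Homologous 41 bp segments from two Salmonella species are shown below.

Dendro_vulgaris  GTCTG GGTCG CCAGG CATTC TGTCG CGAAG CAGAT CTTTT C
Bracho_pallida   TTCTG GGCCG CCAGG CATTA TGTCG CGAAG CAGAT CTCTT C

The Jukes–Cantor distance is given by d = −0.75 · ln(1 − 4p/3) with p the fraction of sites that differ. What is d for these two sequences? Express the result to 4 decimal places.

The sequences differ at positions 1 (G/T), 8 (T/C), 20 (C/A), 38 (T/C).
p = 4/41 = 0.097561.
d = −0.75 · ln(1 − (4/3)·0.097561) = −0.75 · ln(0.869919) = −0.75 · (-0.139355) = 0.1045.

0.1045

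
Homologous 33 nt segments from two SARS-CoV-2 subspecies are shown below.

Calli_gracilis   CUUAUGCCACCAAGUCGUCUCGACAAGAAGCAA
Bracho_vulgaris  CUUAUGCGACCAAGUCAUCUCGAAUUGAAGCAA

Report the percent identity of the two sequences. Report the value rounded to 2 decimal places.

84.85%

Differing sites — 8:C/G; 17:G/A; 24:C/A; 25:A/U; 26:A/U.
28 of the 33 sites match, so the percent identity is 28/33 × 100 = 84.85%.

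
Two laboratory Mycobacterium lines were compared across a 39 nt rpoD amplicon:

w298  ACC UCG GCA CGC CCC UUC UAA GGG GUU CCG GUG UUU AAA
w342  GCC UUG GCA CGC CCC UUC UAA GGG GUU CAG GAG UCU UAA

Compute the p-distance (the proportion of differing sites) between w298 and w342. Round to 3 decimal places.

Mismatches occur at site 1 (A/G), site 5 (C/U), site 29 (C/A), site 32 (U/A), site 35 (U/C), site 37 (A/U).
There are 6 differences over 39 sites, so p = 6/39 = 0.154.

0.154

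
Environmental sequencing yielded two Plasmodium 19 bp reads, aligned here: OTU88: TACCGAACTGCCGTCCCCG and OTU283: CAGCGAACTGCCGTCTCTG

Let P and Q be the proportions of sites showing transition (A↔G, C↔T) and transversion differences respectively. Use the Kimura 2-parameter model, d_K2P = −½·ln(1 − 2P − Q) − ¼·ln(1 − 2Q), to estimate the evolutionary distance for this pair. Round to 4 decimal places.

0.2576

Differing sites — 1:T/C (Ti); 3:C/G (Tv); 16:C/T (Ti); 18:C/T (Ti).
Of the 4 differences, 3 transitions and 1 transversion over 19 sites: P = 3/19 = 0.157895, Q = 1/19 = 0.052632.
d = −0.5·ln(0.631578) − 0.25·ln(0.894736) = −0.5·(-0.459534) − 0.25·(-0.111227) = 0.2576.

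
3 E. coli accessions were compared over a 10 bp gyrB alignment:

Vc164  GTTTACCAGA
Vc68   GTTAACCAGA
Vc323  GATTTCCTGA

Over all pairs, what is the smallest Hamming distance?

1

Pairwise Hamming distances:
  Vc164 vs Vc68: 1
  Vc164 vs Vc323: 3
  Vc68 vs Vc323: 4
The smallest is 1, between Vc164 and Vc68.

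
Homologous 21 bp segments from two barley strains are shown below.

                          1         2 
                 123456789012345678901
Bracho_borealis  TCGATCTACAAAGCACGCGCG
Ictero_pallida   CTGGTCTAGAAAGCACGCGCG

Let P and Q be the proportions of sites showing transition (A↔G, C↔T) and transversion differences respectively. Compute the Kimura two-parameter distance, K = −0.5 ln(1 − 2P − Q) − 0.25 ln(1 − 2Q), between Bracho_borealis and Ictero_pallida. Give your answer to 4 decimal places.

Mismatches occur at site 1 (T→C, transition), site 2 (C→T, transition), site 4 (A→G, transition), site 9 (C→G, transversion).
Of the 4 differences, 3 transitions and 1 transversion over 21 sites: P = 3/21 = 0.142857, Q = 1/21 = 0.047619.
d = −0.5·ln(0.666667) − 0.25·ln(0.904762) = −0.5·(-0.405465) − 0.25·(-0.100083) = 0.2278.

0.2278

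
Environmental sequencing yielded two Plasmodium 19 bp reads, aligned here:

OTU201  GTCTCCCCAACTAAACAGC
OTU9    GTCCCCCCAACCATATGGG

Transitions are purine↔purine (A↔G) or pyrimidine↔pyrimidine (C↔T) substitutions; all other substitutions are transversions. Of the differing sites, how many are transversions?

2

The sequences differ at positions 4 (T/C, transition), 12 (T/C, transition), 14 (A/T, transversion), 16 (C/T, transition), 17 (A/G, transition), 19 (C/G, transversion).
Of the 6 differences, 4 transitions and 2 transversions, so the answer is 2.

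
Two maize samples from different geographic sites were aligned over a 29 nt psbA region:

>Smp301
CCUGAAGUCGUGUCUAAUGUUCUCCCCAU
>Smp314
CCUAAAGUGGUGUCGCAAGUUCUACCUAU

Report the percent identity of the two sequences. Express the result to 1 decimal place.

75.9%

The sequences differ at positions 4 (G/A), 9 (C/G), 15 (U/G), 16 (A/C), 18 (U/A), 24 (C/A), 27 (C/U).
22 of the 29 sites match, so the percent identity is 22/29 × 100 = 75.9%.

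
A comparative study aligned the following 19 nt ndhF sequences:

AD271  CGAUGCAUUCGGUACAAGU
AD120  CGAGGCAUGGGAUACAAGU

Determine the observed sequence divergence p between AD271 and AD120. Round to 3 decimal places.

The sequences differ at positions 4 (U/G), 9 (U/G), 10 (C/G), 12 (G/A).
There are 4 differences over 19 sites, so p = 4/19 = 0.211.

0.211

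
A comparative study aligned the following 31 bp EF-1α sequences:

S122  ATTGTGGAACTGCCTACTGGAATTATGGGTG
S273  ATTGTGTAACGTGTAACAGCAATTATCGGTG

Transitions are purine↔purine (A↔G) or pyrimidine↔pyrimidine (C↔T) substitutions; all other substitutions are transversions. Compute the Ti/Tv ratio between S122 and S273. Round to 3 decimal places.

Differing sites — 7:G/T (Tv); 11:T/G (Tv); 12:G/T (Tv); 13:C/G (Tv); 14:C/T (Ti); 15:T/A (Tv); 18:T/A (Tv); 20:G/C (Tv); 27:G/C (Tv).
Of the 9 differences, 1 transition and 8 transversions, so Ti/Tv = 1/8 = 0.125.

0.125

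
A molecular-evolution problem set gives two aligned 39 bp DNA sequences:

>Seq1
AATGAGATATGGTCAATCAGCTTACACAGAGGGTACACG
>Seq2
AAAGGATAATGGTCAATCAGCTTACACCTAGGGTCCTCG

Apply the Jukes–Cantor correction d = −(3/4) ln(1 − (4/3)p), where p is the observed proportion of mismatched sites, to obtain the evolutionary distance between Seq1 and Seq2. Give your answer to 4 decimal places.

0.2758

Mismatches occur at site 3 (T/A), site 5 (A/G), site 6 (G/A), site 7 (A/T), site 8 (T/A), site 28 (A/C), site 29 (G/T), site 35 (A/C), site 37 (A/T).
p = 9/39 = 0.230769.
d = −0.75 · ln(1 − (4/3)·0.230769) = −0.75 · ln(0.692308) = −0.75 · (-0.367724) = 0.2758.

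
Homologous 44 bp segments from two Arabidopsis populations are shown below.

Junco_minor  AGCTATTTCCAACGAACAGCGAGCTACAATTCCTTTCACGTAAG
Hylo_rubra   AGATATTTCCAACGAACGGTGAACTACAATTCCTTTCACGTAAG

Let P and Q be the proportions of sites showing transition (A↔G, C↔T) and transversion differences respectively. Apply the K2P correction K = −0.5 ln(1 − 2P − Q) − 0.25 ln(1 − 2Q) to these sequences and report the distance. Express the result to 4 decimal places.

Differing sites — 3:C/A (Tv); 18:A/G (Ti); 20:C/T (Ti); 23:G/A (Ti).
Of the 4 differences, 3 transitions and 1 transversion over 44 sites: P = 3/44 = 0.068182, Q = 1/44 = 0.022727.
d = −0.5·ln(0.840909) − 0.25·ln(0.954546) = −0.5·(-0.173272) − 0.25·(-0.046519) = 0.0983.

0.0983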